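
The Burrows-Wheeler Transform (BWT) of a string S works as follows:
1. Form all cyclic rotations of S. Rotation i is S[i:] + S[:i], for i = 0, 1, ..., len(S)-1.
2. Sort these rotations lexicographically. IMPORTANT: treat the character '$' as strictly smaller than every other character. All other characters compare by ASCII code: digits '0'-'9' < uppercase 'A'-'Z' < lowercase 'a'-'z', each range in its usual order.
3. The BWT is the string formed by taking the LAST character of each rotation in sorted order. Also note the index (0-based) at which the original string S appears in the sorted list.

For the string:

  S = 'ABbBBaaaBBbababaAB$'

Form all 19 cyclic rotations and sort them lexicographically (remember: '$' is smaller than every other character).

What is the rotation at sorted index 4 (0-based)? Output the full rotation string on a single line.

All 19 rotations (rotation i = S[i:]+S[:i]):
  rot[0] = ABbBBaaaBBbababaAB$
  rot[1] = BbBBaaaBBbababaAB$A
  rot[2] = bBBaaaBBbababaAB$AB
  rot[3] = BBaaaBBbababaAB$ABb
  rot[4] = BaaaBBbababaAB$ABbB
  rot[5] = aaaBBbababaAB$ABbBB
  rot[6] = aaBBbababaAB$ABbBBa
  rot[7] = aBBbababaAB$ABbBBaa
  rot[8] = BBbababaAB$ABbBBaaa
  rot[9] = BbababaAB$ABbBBaaaB
  rot[10] = bababaAB$ABbBBaaaBB
  rot[11] = ababaAB$ABbBBaaaBBb
  rot[12] = babaAB$ABbBBaaaBBba
  rot[13] = abaAB$ABbBBaaaBBbab
  rot[14] = baAB$ABbBBaaaBBbaba
  rot[15] = aAB$ABbBBaaaBBbabab
  rot[16] = AB$ABbBBaaaBBbababa
  rot[17] = B$ABbBBaaaBBbababaA
  rot[18] = $ABbBBaaaBBbababaAB
Sorted (with $ < everything):
  sorted[0] = $ABbBBaaaBBbababaAB
  sorted[1] = AB$ABbBBaaaBBbababa
  sorted[2] = ABbBBaaaBBbababaAB$
  sorted[3] = B$ABbBBaaaBBbababaA
  sorted[4] = BBaaaBBbababaAB$ABb
  sorted[5] = BBbababaAB$ABbBBaaa
  sorted[6] = BaaaBBbababaAB$ABbB
  sorted[7] = BbBBaaaBBbababaAB$A
  sorted[8] = BbababaAB$ABbBBaaaB
  sorted[9] = aAB$ABbBBaaaBBbabab
  sorted[10] = aBBbababaAB$ABbBBaa
  sorted[11] = aaBBbababaAB$ABbBBa
  sorted[12] = aaaBBbababaAB$ABbBB
  sorted[13] = abaAB$ABbBBaaaBBbab
  sorted[14] = ababaAB$ABbBBaaaBBb
  sorted[15] = bBBaaaBBbababaAB$AB
  sorted[16] = baAB$ABbBBaaaBBbaba
  sorted[17] = babaAB$ABbBBaaaBBba
  sorted[18] = bababaAB$ABbBBaaaBB
sorted[4] = BBaaaBBbababaAB$ABb

Answer: BBaaaBBbababaAB$ABb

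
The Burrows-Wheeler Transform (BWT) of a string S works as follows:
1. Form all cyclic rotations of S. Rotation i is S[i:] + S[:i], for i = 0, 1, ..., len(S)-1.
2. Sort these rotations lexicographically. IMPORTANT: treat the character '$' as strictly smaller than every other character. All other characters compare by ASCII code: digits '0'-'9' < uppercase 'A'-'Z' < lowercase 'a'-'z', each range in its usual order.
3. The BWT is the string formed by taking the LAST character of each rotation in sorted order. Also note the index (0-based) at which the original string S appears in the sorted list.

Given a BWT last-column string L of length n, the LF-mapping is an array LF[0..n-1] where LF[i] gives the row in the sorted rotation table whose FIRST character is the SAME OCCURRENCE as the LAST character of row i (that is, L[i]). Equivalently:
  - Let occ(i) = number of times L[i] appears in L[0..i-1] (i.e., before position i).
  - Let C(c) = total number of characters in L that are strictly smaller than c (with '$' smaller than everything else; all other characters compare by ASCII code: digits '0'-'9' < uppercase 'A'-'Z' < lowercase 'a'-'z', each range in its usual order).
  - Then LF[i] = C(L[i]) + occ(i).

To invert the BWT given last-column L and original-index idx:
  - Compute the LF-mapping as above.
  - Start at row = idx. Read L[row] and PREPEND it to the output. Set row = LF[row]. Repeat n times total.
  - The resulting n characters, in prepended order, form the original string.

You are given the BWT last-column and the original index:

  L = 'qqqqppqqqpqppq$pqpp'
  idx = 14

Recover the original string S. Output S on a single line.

Answer: qpqqpqpqqqppqppqpq$

Derivation:
LF mapping: 9 10 11 12 1 2 13 14 15 3 16 4 5 17 0 6 18 7 8
Walk LF starting at row 14, prepending L[row]:
  step 1: row=14, L[14]='$', prepend. Next row=LF[14]=0
  step 2: row=0, L[0]='q', prepend. Next row=LF[0]=9
  step 3: row=9, L[9]='p', prepend. Next row=LF[9]=3
  step 4: row=3, L[3]='q', prepend. Next row=LF[3]=12
  step 5: row=12, L[12]='p', prepend. Next row=LF[12]=5
  step 6: row=5, L[5]='p', prepend. Next row=LF[5]=2
  step 7: row=2, L[2]='q', prepend. Next row=LF[2]=11
  step 8: row=11, L[11]='p', prepend. Next row=LF[11]=4
  step 9: row=4, L[4]='p', prepend. Next row=LF[4]=1
  step 10: row=1, L[1]='q', prepend. Next row=LF[1]=10
  step 11: row=10, L[10]='q', prepend. Next row=LF[10]=16
  step 12: row=16, L[16]='q', prepend. Next row=LF[16]=18
  step 13: row=18, L[18]='p', prepend. Next row=LF[18]=8
  step 14: row=8, L[8]='q', prepend. Next row=LF[8]=15
  step 15: row=15, L[15]='p', prepend. Next row=LF[15]=6
  step 16: row=6, L[6]='q', prepend. Next row=LF[6]=13
  step 17: row=13, L[13]='q', prepend. Next row=LF[13]=17
  step 18: row=17, L[17]='p', prepend. Next row=LF[17]=7
  step 19: row=7, L[7]='q', prepend. Next row=LF[7]=14
Reversed output: qpqqpqpqqqppqppqpq$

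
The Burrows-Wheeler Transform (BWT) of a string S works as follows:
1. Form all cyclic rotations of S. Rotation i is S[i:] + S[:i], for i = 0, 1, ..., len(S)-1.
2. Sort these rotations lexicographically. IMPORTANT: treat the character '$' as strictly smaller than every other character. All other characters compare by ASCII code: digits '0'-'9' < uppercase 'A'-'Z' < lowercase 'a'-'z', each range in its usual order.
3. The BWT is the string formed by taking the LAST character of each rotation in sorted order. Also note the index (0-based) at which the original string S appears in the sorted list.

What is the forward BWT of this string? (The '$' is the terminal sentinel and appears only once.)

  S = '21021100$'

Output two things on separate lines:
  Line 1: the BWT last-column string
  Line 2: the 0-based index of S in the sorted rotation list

Answer: 0011122$0
7

Derivation:
All 9 rotations (rotation i = S[i:]+S[:i]):
  rot[0] = 21021100$
  rot[1] = 1021100$2
  rot[2] = 021100$21
  rot[3] = 21100$210
  rot[4] = 1100$2102
  rot[5] = 100$21021
  rot[6] = 00$210211
  rot[7] = 0$2102110
  rot[8] = $21021100
Sorted (with $ < everything):
  sorted[0] = $21021100  (last char: '0')
  sorted[1] = 0$2102110  (last char: '0')
  sorted[2] = 00$210211  (last char: '1')
  sorted[3] = 021100$21  (last char: '1')
  sorted[4] = 100$21021  (last char: '1')
  sorted[5] = 1021100$2  (last char: '2')
  sorted[6] = 1100$2102  (last char: '2')
  sorted[7] = 21021100$  (last char: '$')
  sorted[8] = 21100$210  (last char: '0')
Last column: 0011122$0
Original string S is at sorted index 7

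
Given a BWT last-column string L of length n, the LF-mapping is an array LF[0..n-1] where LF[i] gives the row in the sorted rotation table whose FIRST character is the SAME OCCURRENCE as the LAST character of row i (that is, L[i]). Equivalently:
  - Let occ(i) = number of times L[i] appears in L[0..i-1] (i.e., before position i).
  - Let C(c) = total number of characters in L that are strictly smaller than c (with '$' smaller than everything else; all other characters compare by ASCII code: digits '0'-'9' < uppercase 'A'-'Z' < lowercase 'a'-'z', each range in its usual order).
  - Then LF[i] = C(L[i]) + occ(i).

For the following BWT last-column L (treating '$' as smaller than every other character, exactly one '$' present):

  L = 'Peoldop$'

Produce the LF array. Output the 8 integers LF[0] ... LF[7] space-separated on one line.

Char counts: '$':1, 'P':1, 'd':1, 'e':1, 'l':1, 'o':2, 'p':1
C (first-col start): C('$')=0, C('P')=1, C('d')=2, C('e')=3, C('l')=4, C('o')=5, C('p')=7
L[0]='P': occ=0, LF[0]=C('P')+0=1+0=1
L[1]='e': occ=0, LF[1]=C('e')+0=3+0=3
L[2]='o': occ=0, LF[2]=C('o')+0=5+0=5
L[3]='l': occ=0, LF[3]=C('l')+0=4+0=4
L[4]='d': occ=0, LF[4]=C('d')+0=2+0=2
L[5]='o': occ=1, LF[5]=C('o')+1=5+1=6
L[6]='p': occ=0, LF[6]=C('p')+0=7+0=7
L[7]='$': occ=0, LF[7]=C('$')+0=0+0=0

Answer: 1 3 5 4 2 6 7 0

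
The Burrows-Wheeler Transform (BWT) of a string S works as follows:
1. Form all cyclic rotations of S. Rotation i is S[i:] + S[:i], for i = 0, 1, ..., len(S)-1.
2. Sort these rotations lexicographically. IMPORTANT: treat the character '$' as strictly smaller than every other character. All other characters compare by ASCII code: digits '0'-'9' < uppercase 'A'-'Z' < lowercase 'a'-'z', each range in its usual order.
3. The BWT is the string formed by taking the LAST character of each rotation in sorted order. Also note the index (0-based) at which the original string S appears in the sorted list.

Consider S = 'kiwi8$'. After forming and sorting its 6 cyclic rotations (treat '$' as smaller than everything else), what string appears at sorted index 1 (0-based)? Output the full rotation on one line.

Answer: 8$kiwi

Derivation:
All 6 rotations (rotation i = S[i:]+S[:i]):
  rot[0] = kiwi8$
  rot[1] = iwi8$k
  rot[2] = wi8$ki
  rot[3] = i8$kiw
  rot[4] = 8$kiwi
  rot[5] = $kiwi8
Sorted (with $ < everything):
  sorted[0] = $kiwi8
  sorted[1] = 8$kiwi
  sorted[2] = i8$kiw
  sorted[3] = iwi8$k
  sorted[4] = kiwi8$
  sorted[5] = wi8$ki
sorted[1] = 8$kiwi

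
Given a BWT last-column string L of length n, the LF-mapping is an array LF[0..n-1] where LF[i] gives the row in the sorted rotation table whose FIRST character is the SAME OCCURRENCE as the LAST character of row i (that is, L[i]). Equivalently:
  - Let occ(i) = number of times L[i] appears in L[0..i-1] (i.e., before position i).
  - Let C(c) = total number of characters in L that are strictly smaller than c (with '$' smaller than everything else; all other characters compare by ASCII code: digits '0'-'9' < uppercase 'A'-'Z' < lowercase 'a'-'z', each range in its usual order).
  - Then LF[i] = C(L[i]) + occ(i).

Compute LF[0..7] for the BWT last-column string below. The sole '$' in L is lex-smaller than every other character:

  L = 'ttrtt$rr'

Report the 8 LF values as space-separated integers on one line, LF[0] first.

Char counts: '$':1, 'r':3, 't':4
C (first-col start): C('$')=0, C('r')=1, C('t')=4
L[0]='t': occ=0, LF[0]=C('t')+0=4+0=4
L[1]='t': occ=1, LF[1]=C('t')+1=4+1=5
L[2]='r': occ=0, LF[2]=C('r')+0=1+0=1
L[3]='t': occ=2, LF[3]=C('t')+2=4+2=6
L[4]='t': occ=3, LF[4]=C('t')+3=4+3=7
L[5]='$': occ=0, LF[5]=C('$')+0=0+0=0
L[6]='r': occ=1, LF[6]=C('r')+1=1+1=2
L[7]='r': occ=2, LF[7]=C('r')+2=1+2=3

Answer: 4 5 1 6 7 0 2 3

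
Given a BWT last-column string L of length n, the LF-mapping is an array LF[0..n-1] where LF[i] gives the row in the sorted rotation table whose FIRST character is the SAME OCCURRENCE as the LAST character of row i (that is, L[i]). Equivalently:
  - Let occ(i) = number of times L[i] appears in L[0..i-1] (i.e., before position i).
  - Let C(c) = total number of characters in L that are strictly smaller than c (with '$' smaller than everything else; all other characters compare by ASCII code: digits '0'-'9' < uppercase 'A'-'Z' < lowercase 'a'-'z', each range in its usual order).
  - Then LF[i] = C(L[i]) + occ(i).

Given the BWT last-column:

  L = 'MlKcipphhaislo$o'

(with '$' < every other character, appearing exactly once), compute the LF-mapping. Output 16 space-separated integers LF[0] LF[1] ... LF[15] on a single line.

Char counts: '$':1, 'K':1, 'M':1, 'a':1, 'c':1, 'h':2, 'i':2, 'l':2, 'o':2, 'p':2, 's':1
C (first-col start): C('$')=0, C('K')=1, C('M')=2, C('a')=3, C('c')=4, C('h')=5, C('i')=7, C('l')=9, C('o')=11, C('p')=13, C('s')=15
L[0]='M': occ=0, LF[0]=C('M')+0=2+0=2
L[1]='l': occ=0, LF[1]=C('l')+0=9+0=9
L[2]='K': occ=0, LF[2]=C('K')+0=1+0=1
L[3]='c': occ=0, LF[3]=C('c')+0=4+0=4
L[4]='i': occ=0, LF[4]=C('i')+0=7+0=7
L[5]='p': occ=0, LF[5]=C('p')+0=13+0=13
L[6]='p': occ=1, LF[6]=C('p')+1=13+1=14
L[7]='h': occ=0, LF[7]=C('h')+0=5+0=5
L[8]='h': occ=1, LF[8]=C('h')+1=5+1=6
L[9]='a': occ=0, LF[9]=C('a')+0=3+0=3
L[10]='i': occ=1, LF[10]=C('i')+1=7+1=8
L[11]='s': occ=0, LF[11]=C('s')+0=15+0=15
L[12]='l': occ=1, LF[12]=C('l')+1=9+1=10
L[13]='o': occ=0, LF[13]=C('o')+0=11+0=11
L[14]='$': occ=0, LF[14]=C('$')+0=0+0=0
L[15]='o': occ=1, LF[15]=C('o')+1=11+1=12

Answer: 2 9 1 4 7 13 14 5 6 3 8 15 10 11 0 12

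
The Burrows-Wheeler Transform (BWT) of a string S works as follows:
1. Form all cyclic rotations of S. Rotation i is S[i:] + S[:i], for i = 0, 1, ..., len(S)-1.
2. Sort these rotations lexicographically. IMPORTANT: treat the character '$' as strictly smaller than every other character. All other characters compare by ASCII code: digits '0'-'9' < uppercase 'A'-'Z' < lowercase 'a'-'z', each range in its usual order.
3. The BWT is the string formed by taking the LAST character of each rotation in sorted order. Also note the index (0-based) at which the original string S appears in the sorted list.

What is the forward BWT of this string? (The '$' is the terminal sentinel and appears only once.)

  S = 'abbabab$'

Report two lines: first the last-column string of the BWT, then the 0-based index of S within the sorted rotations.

Answer: bbb$aaba
3

Derivation:
All 8 rotations (rotation i = S[i:]+S[:i]):
  rot[0] = abbabab$
  rot[1] = bbabab$a
  rot[2] = babab$ab
  rot[3] = abab$abb
  rot[4] = bab$abba
  rot[5] = ab$abbab
  rot[6] = b$abbaba
  rot[7] = $abbabab
Sorted (with $ < everything):
  sorted[0] = $abbabab  (last char: 'b')
  sorted[1] = ab$abbab  (last char: 'b')
  sorted[2] = abab$abb  (last char: 'b')
  sorted[3] = abbabab$  (last char: '$')
  sorted[4] = b$abbaba  (last char: 'a')
  sorted[5] = bab$abba  (last char: 'a')
  sorted[6] = babab$ab  (last char: 'b')
  sorted[7] = bbabab$a  (last char: 'a')
Last column: bbb$aaba
Original string S is at sorted index 3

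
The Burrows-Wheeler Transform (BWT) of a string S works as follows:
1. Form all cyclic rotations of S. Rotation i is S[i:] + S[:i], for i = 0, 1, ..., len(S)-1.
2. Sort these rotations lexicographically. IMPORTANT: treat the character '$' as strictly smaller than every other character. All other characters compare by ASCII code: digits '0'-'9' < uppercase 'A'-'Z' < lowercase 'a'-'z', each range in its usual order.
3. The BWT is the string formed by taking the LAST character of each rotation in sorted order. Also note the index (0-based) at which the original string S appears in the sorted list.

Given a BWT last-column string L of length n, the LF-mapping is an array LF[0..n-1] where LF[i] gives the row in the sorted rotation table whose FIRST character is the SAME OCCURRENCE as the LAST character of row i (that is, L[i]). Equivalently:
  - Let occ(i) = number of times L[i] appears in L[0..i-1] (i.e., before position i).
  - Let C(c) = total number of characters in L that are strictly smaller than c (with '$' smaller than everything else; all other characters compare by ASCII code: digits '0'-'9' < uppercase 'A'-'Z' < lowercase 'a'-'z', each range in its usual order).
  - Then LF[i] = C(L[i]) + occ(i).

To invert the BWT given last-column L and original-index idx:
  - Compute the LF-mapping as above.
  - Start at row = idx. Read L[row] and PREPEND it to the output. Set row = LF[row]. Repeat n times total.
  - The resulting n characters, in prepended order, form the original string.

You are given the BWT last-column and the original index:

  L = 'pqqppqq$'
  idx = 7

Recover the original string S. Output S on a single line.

LF mapping: 1 4 5 2 3 6 7 0
Walk LF starting at row 7, prepending L[row]:
  step 1: row=7, L[7]='$', prepend. Next row=LF[7]=0
  step 2: row=0, L[0]='p', prepend. Next row=LF[0]=1
  step 3: row=1, L[1]='q', prepend. Next row=LF[1]=4
  step 4: row=4, L[4]='p', prepend. Next row=LF[4]=3
  step 5: row=3, L[3]='p', prepend. Next row=LF[3]=2
  step 6: row=2, L[2]='q', prepend. Next row=LF[2]=5
  step 7: row=5, L[5]='q', prepend. Next row=LF[5]=6
  step 8: row=6, L[6]='q', prepend. Next row=LF[6]=7
Reversed output: qqqppqp$

Answer: qqqppqp$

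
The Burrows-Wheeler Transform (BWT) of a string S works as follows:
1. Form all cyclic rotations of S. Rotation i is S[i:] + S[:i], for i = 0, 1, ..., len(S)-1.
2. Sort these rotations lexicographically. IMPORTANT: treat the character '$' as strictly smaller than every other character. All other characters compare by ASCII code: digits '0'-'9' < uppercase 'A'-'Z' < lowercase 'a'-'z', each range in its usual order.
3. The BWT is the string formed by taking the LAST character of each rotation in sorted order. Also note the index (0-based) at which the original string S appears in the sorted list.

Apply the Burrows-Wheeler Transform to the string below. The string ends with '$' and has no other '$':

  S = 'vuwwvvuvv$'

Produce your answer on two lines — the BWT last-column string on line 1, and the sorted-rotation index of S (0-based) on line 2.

All 10 rotations (rotation i = S[i:]+S[:i]):
  rot[0] = vuwwvvuvv$
  rot[1] = uwwvvuvv$v
  rot[2] = wwvvuvv$vu
  rot[3] = wvvuvv$vuw
  rot[4] = vvuvv$vuww
  rot[5] = vuvv$vuwwv
  rot[6] = uvv$vuwwvv
  rot[7] = vv$vuwwvvu
  rot[8] = v$vuwwvvuv
  rot[9] = $vuwwvvuvv
Sorted (with $ < everything):
  sorted[0] = $vuwwvvuvv  (last char: 'v')
  sorted[1] = uvv$vuwwvv  (last char: 'v')
  sorted[2] = uwwvvuvv$v  (last char: 'v')
  sorted[3] = v$vuwwvvuv  (last char: 'v')
  sorted[4] = vuvv$vuwwv  (last char: 'v')
  sorted[5] = vuwwvvuvv$  (last char: '$')
  sorted[6] = vv$vuwwvvu  (last char: 'u')
  sorted[7] = vvuvv$vuww  (last char: 'w')
  sorted[8] = wvvuvv$vuw  (last char: 'w')
  sorted[9] = wwvvuvv$vu  (last char: 'u')
Last column: vvvvv$uwwu
Original string S is at sorted index 5

Answer: vvvvv$uwwu
5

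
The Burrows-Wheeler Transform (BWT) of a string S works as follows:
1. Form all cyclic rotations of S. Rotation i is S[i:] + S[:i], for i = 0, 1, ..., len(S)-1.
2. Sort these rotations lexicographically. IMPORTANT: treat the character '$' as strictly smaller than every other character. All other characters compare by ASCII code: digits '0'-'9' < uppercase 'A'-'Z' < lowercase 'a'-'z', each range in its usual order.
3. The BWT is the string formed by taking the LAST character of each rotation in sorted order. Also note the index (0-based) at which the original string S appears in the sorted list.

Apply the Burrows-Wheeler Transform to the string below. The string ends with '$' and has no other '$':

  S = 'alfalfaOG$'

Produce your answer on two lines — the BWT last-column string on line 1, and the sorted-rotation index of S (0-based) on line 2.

Answer: GOaff$llaa
5

Derivation:
All 10 rotations (rotation i = S[i:]+S[:i]):
  rot[0] = alfalfaOG$
  rot[1] = lfalfaOG$a
  rot[2] = falfaOG$al
  rot[3] = alfaOG$alf
  rot[4] = lfaOG$alfa
  rot[5] = faOG$alfal
  rot[6] = aOG$alfalf
  rot[7] = OG$alfalfa
  rot[8] = G$alfalfaO
  rot[9] = $alfalfaOG
Sorted (with $ < everything):
  sorted[0] = $alfalfaOG  (last char: 'G')
  sorted[1] = G$alfalfaO  (last char: 'O')
  sorted[2] = OG$alfalfa  (last char: 'a')
  sorted[3] = aOG$alfalf  (last char: 'f')
  sorted[4] = alfaOG$alf  (last char: 'f')
  sorted[5] = alfalfaOG$  (last char: '$')
  sorted[6] = faOG$alfal  (last char: 'l')
  sorted[7] = falfaOG$al  (last char: 'l')
  sorted[8] = lfaOG$alfa  (last char: 'a')
  sorted[9] = lfalfaOG$a  (last char: 'a')
Last column: GOaff$llaa
Original string S is at sorted index 5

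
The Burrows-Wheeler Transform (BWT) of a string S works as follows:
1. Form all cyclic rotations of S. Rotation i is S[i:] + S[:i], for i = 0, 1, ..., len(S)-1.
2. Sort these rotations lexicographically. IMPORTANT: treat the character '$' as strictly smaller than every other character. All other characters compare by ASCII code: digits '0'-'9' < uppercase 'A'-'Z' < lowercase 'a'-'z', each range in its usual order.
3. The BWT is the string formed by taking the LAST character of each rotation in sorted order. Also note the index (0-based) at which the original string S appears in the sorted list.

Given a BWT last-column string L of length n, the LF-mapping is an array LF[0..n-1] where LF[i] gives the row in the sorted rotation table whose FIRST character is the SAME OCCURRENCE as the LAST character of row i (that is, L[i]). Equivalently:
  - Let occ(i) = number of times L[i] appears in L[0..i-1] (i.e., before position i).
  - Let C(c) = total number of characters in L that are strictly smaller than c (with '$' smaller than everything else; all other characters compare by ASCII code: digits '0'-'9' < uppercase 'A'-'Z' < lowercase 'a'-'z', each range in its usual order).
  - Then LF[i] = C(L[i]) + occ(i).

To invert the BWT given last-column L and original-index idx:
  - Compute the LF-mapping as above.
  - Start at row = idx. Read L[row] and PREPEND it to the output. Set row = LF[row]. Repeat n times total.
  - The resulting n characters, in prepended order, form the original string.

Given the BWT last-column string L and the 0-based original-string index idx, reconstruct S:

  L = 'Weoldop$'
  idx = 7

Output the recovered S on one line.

LF mapping: 1 3 5 4 2 6 7 0
Walk LF starting at row 7, prepending L[row]:
  step 1: row=7, L[7]='$', prepend. Next row=LF[7]=0
  step 2: row=0, L[0]='W', prepend. Next row=LF[0]=1
  step 3: row=1, L[1]='e', prepend. Next row=LF[1]=3
  step 4: row=3, L[3]='l', prepend. Next row=LF[3]=4
  step 5: row=4, L[4]='d', prepend. Next row=LF[4]=2
  step 6: row=2, L[2]='o', prepend. Next row=LF[2]=5
  step 7: row=5, L[5]='o', prepend. Next row=LF[5]=6
  step 8: row=6, L[6]='p', prepend. Next row=LF[6]=7
Reversed output: poodleW$

Answer: poodleW$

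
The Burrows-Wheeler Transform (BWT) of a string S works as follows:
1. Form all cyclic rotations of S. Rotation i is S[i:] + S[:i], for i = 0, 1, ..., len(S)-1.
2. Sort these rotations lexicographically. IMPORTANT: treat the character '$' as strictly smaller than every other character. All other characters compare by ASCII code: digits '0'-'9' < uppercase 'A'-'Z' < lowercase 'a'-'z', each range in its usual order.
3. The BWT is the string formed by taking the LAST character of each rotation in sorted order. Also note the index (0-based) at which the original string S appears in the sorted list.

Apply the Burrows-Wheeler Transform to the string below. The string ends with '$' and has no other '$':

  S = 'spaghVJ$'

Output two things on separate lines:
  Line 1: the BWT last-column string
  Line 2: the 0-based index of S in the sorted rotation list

Answer: JVhpags$
7

Derivation:
All 8 rotations (rotation i = S[i:]+S[:i]):
  rot[0] = spaghVJ$
  rot[1] = paghVJ$s
  rot[2] = aghVJ$sp
  rot[3] = ghVJ$spa
  rot[4] = hVJ$spag
  rot[5] = VJ$spagh
  rot[6] = J$spaghV
  rot[7] = $spaghVJ
Sorted (with $ < everything):
  sorted[0] = $spaghVJ  (last char: 'J')
  sorted[1] = J$spaghV  (last char: 'V')
  sorted[2] = VJ$spagh  (last char: 'h')
  sorted[3] = aghVJ$sp  (last char: 'p')
  sorted[4] = ghVJ$spa  (last char: 'a')
  sorted[5] = hVJ$spag  (last char: 'g')
  sorted[6] = paghVJ$s  (last char: 's')
  sorted[7] = spaghVJ$  (last char: '$')
Last column: JVhpags$
Original string S is at sorted index 7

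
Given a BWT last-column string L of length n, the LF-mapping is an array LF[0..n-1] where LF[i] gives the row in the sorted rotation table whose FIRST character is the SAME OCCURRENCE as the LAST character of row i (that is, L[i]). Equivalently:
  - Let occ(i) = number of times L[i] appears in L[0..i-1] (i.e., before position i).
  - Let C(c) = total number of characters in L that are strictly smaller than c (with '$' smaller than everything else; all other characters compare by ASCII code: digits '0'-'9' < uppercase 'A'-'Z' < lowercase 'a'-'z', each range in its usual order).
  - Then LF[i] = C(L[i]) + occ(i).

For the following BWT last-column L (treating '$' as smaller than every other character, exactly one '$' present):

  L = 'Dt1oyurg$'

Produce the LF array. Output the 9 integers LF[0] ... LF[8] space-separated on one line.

Char counts: '$':1, '1':1, 'D':1, 'g':1, 'o':1, 'r':1, 't':1, 'u':1, 'y':1
C (first-col start): C('$')=0, C('1')=1, C('D')=2, C('g')=3, C('o')=4, C('r')=5, C('t')=6, C('u')=7, C('y')=8
L[0]='D': occ=0, LF[0]=C('D')+0=2+0=2
L[1]='t': occ=0, LF[1]=C('t')+0=6+0=6
L[2]='1': occ=0, LF[2]=C('1')+0=1+0=1
L[3]='o': occ=0, LF[3]=C('o')+0=4+0=4
L[4]='y': occ=0, LF[4]=C('y')+0=8+0=8
L[5]='u': occ=0, LF[5]=C('u')+0=7+0=7
L[6]='r': occ=0, LF[6]=C('r')+0=5+0=5
L[7]='g': occ=0, LF[7]=C('g')+0=3+0=3
L[8]='$': occ=0, LF[8]=C('$')+0=0+0=0

Answer: 2 6 1 4 8 7 5 3 0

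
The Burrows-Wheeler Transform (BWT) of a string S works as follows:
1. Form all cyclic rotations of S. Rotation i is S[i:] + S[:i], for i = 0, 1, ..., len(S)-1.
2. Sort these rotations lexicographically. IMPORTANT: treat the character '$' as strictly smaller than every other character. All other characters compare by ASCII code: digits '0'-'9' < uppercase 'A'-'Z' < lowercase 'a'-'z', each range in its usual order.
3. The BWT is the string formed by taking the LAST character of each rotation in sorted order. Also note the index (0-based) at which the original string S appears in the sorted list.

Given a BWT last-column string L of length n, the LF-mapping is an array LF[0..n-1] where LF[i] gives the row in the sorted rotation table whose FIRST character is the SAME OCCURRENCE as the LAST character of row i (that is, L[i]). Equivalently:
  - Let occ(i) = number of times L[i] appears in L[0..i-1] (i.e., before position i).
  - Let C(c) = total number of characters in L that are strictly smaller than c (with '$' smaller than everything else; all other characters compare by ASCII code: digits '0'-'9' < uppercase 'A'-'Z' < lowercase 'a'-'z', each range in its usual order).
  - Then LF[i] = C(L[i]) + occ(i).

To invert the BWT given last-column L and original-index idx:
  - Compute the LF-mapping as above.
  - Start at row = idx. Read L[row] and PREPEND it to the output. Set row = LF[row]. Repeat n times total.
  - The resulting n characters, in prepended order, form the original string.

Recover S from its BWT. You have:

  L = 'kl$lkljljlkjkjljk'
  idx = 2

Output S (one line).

LF mapping: 6 11 0 12 7 13 1 14 2 15 8 3 9 4 16 5 10
Walk LF starting at row 2, prepending L[row]:
  step 1: row=2, L[2]='$', prepend. Next row=LF[2]=0
  step 2: row=0, L[0]='k', prepend. Next row=LF[0]=6
  step 3: row=6, L[6]='j', prepend. Next row=LF[6]=1
  step 4: row=1, L[1]='l', prepend. Next row=LF[1]=11
  step 5: row=11, L[11]='j', prepend. Next row=LF[11]=3
  step 6: row=3, L[3]='l', prepend. Next row=LF[3]=12
  step 7: row=12, L[12]='k', prepend. Next row=LF[12]=9
  step 8: row=9, L[9]='l', prepend. Next row=LF[9]=15
  step 9: row=15, L[15]='j', prepend. Next row=LF[15]=5
  step 10: row=5, L[5]='l', prepend. Next row=LF[5]=13
  step 11: row=13, L[13]='j', prepend. Next row=LF[13]=4
  step 12: row=4, L[4]='k', prepend. Next row=LF[4]=7
  step 13: row=7, L[7]='l', prepend. Next row=LF[7]=14
  step 14: row=14, L[14]='l', prepend. Next row=LF[14]=16
  step 15: row=16, L[16]='k', prepend. Next row=LF[16]=10
  step 16: row=10, L[10]='k', prepend. Next row=LF[10]=8
  step 17: row=8, L[8]='j', prepend. Next row=LF[8]=2
Reversed output: jkkllkjljlkljljk$

Answer: jkkllkjljlkljljk$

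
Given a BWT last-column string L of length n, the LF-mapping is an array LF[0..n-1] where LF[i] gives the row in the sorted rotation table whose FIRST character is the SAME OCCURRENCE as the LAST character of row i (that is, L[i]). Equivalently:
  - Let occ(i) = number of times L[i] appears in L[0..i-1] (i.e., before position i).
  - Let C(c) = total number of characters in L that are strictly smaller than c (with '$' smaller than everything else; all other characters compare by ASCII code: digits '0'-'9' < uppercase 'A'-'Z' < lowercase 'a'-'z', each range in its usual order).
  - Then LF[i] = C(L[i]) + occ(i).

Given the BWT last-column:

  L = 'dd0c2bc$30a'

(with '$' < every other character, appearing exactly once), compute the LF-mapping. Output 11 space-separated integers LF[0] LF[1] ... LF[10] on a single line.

Char counts: '$':1, '0':2, '2':1, '3':1, 'a':1, 'b':1, 'c':2, 'd':2
C (first-col start): C('$')=0, C('0')=1, C('2')=3, C('3')=4, C('a')=5, C('b')=6, C('c')=7, C('d')=9
L[0]='d': occ=0, LF[0]=C('d')+0=9+0=9
L[1]='d': occ=1, LF[1]=C('d')+1=9+1=10
L[2]='0': occ=0, LF[2]=C('0')+0=1+0=1
L[3]='c': occ=0, LF[3]=C('c')+0=7+0=7
L[4]='2': occ=0, LF[4]=C('2')+0=3+0=3
L[5]='b': occ=0, LF[5]=C('b')+0=6+0=6
L[6]='c': occ=1, LF[6]=C('c')+1=7+1=8
L[7]='$': occ=0, LF[7]=C('$')+0=0+0=0
L[8]='3': occ=0, LF[8]=C('3')+0=4+0=4
L[9]='0': occ=1, LF[9]=C('0')+1=1+1=2
L[10]='a': occ=0, LF[10]=C('a')+0=5+0=5

Answer: 9 10 1 7 3 6 8 0 4 2 5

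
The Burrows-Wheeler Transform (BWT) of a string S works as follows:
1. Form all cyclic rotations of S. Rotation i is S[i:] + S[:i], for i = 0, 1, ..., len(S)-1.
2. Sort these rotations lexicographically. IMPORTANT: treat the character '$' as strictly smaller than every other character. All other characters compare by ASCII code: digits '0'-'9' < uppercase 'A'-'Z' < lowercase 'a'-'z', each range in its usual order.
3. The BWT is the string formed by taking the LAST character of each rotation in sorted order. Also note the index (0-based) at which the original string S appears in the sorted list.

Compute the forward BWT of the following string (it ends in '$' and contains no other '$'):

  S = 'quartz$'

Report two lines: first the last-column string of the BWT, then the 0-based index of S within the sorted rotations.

Answer: zu$arqt
2

Derivation:
All 7 rotations (rotation i = S[i:]+S[:i]):
  rot[0] = quartz$
  rot[1] = uartz$q
  rot[2] = artz$qu
  rot[3] = rtz$qua
  rot[4] = tz$quar
  rot[5] = z$quart
  rot[6] = $quartz
Sorted (with $ < everything):
  sorted[0] = $quartz  (last char: 'z')
  sorted[1] = artz$qu  (last char: 'u')
  sorted[2] = quartz$  (last char: '$')
  sorted[3] = rtz$qua  (last char: 'a')
  sorted[4] = tz$quar  (last char: 'r')
  sorted[5] = uartz$q  (last char: 'q')
  sorted[6] = z$quart  (last char: 't')
Last column: zu$arqt
Original string S is at sorted index 2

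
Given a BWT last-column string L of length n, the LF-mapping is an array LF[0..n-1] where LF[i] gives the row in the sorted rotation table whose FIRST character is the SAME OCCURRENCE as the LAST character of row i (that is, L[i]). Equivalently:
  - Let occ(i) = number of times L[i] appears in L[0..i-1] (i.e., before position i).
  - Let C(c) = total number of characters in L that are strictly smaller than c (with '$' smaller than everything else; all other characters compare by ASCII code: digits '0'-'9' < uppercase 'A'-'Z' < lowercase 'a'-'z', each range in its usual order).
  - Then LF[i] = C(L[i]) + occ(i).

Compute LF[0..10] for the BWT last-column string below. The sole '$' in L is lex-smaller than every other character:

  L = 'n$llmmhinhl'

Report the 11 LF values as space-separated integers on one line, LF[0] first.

Char counts: '$':1, 'h':2, 'i':1, 'l':3, 'm':2, 'n':2
C (first-col start): C('$')=0, C('h')=1, C('i')=3, C('l')=4, C('m')=7, C('n')=9
L[0]='n': occ=0, LF[0]=C('n')+0=9+0=9
L[1]='$': occ=0, LF[1]=C('$')+0=0+0=0
L[2]='l': occ=0, LF[2]=C('l')+0=4+0=4
L[3]='l': occ=1, LF[3]=C('l')+1=4+1=5
L[4]='m': occ=0, LF[4]=C('m')+0=7+0=7
L[5]='m': occ=1, LF[5]=C('m')+1=7+1=8
L[6]='h': occ=0, LF[6]=C('h')+0=1+0=1
L[7]='i': occ=0, LF[7]=C('i')+0=3+0=3
L[8]='n': occ=1, LF[8]=C('n')+1=9+1=10
L[9]='h': occ=1, LF[9]=C('h')+1=1+1=2
L[10]='l': occ=2, LF[10]=C('l')+2=4+2=6

Answer: 9 0 4 5 7 8 1 3 10 2 6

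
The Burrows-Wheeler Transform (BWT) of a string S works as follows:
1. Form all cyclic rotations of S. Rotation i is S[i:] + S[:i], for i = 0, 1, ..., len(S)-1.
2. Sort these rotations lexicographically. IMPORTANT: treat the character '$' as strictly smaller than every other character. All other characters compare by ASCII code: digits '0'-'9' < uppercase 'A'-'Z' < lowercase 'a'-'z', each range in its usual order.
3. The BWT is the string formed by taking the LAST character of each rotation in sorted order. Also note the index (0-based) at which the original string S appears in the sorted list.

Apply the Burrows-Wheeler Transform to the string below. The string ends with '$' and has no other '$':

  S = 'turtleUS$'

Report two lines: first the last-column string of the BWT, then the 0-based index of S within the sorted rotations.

All 9 rotations (rotation i = S[i:]+S[:i]):
  rot[0] = turtleUS$
  rot[1] = urtleUS$t
  rot[2] = rtleUS$tu
  rot[3] = tleUS$tur
  rot[4] = leUS$turt
  rot[5] = eUS$turtl
  rot[6] = US$turtle
  rot[7] = S$turtleU
  rot[8] = $turtleUS
Sorted (with $ < everything):
  sorted[0] = $turtleUS  (last char: 'S')
  sorted[1] = S$turtleU  (last char: 'U')
  sorted[2] = US$turtle  (last char: 'e')
  sorted[3] = eUS$turtl  (last char: 'l')
  sorted[4] = leUS$turt  (last char: 't')
  sorted[5] = rtleUS$tu  (last char: 'u')
  sorted[6] = tleUS$tur  (last char: 'r')
  sorted[7] = turtleUS$  (last char: '$')
  sorted[8] = urtleUS$t  (last char: 't')
Last column: SUeltur$t
Original string S is at sorted index 7

Answer: SUeltur$t
7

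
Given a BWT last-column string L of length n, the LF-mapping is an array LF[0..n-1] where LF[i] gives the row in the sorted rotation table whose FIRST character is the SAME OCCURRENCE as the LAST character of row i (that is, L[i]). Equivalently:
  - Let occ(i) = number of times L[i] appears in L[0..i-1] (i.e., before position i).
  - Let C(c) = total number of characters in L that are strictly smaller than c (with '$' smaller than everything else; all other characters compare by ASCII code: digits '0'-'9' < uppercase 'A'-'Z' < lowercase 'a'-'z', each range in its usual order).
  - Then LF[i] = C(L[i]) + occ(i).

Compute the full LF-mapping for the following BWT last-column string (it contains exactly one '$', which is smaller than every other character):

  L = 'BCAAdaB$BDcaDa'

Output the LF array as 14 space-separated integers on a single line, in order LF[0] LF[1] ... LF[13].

Answer: 3 6 1 2 13 9 4 0 5 7 12 10 8 11

Derivation:
Char counts: '$':1, 'A':2, 'B':3, 'C':1, 'D':2, 'a':3, 'c':1, 'd':1
C (first-col start): C('$')=0, C('A')=1, C('B')=3, C('C')=6, C('D')=7, C('a')=9, C('c')=12, C('d')=13
L[0]='B': occ=0, LF[0]=C('B')+0=3+0=3
L[1]='C': occ=0, LF[1]=C('C')+0=6+0=6
L[2]='A': occ=0, LF[2]=C('A')+0=1+0=1
L[3]='A': occ=1, LF[3]=C('A')+1=1+1=2
L[4]='d': occ=0, LF[4]=C('d')+0=13+0=13
L[5]='a': occ=0, LF[5]=C('a')+0=9+0=9
L[6]='B': occ=1, LF[6]=C('B')+1=3+1=4
L[7]='$': occ=0, LF[7]=C('$')+0=0+0=0
L[8]='B': occ=2, LF[8]=C('B')+2=3+2=5
L[9]='D': occ=0, LF[9]=C('D')+0=7+0=7
L[10]='c': occ=0, LF[10]=C('c')+0=12+0=12
L[11]='a': occ=1, LF[11]=C('a')+1=9+1=10
L[12]='D': occ=1, LF[12]=C('D')+1=7+1=8
L[13]='a': occ=2, LF[13]=C('a')+2=9+2=11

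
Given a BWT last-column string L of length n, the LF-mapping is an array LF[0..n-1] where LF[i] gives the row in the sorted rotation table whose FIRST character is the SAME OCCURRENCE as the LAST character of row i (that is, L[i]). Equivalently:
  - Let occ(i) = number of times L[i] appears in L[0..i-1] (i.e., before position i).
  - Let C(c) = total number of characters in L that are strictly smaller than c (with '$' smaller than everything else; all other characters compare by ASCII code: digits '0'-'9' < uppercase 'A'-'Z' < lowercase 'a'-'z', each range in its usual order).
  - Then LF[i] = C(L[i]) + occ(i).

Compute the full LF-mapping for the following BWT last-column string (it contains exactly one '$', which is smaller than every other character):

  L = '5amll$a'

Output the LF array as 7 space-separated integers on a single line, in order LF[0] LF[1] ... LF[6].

Answer: 1 2 6 4 5 0 3

Derivation:
Char counts: '$':1, '5':1, 'a':2, 'l':2, 'm':1
C (first-col start): C('$')=0, C('5')=1, C('a')=2, C('l')=4, C('m')=6
L[0]='5': occ=0, LF[0]=C('5')+0=1+0=1
L[1]='a': occ=0, LF[1]=C('a')+0=2+0=2
L[2]='m': occ=0, LF[2]=C('m')+0=6+0=6
L[3]='l': occ=0, LF[3]=C('l')+0=4+0=4
L[4]='l': occ=1, LF[4]=C('l')+1=4+1=5
L[5]='$': occ=0, LF[5]=C('$')+0=0+0=0
L[6]='a': occ=1, LF[6]=C('a')+1=2+1=3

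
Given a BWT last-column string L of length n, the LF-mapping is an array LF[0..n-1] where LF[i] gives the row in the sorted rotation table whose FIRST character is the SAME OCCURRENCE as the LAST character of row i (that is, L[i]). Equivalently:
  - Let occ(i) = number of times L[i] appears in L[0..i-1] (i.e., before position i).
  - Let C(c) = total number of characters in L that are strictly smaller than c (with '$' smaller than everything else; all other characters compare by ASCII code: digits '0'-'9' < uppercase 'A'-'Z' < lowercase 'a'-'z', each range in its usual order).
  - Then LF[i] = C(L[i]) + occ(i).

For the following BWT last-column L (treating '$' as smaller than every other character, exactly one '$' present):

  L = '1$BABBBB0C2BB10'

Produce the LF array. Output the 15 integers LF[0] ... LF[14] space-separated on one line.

Char counts: '$':1, '0':2, '1':2, '2':1, 'A':1, 'B':7, 'C':1
C (first-col start): C('$')=0, C('0')=1, C('1')=3, C('2')=5, C('A')=6, C('B')=7, C('C')=14
L[0]='1': occ=0, LF[0]=C('1')+0=3+0=3
L[1]='$': occ=0, LF[1]=C('$')+0=0+0=0
L[2]='B': occ=0, LF[2]=C('B')+0=7+0=7
L[3]='A': occ=0, LF[3]=C('A')+0=6+0=6
L[4]='B': occ=1, LF[4]=C('B')+1=7+1=8
L[5]='B': occ=2, LF[5]=C('B')+2=7+2=9
L[6]='B': occ=3, LF[6]=C('B')+3=7+3=10
L[7]='B': occ=4, LF[7]=C('B')+4=7+4=11
L[8]='0': occ=0, LF[8]=C('0')+0=1+0=1
L[9]='C': occ=0, LF[9]=C('C')+0=14+0=14
L[10]='2': occ=0, LF[10]=C('2')+0=5+0=5
L[11]='B': occ=5, LF[11]=C('B')+5=7+5=12
L[12]='B': occ=6, LF[12]=C('B')+6=7+6=13
L[13]='1': occ=1, LF[13]=C('1')+1=3+1=4
L[14]='0': occ=1, LF[14]=C('0')+1=1+1=2

Answer: 3 0 7 6 8 9 10 11 1 14 5 12 13 4 2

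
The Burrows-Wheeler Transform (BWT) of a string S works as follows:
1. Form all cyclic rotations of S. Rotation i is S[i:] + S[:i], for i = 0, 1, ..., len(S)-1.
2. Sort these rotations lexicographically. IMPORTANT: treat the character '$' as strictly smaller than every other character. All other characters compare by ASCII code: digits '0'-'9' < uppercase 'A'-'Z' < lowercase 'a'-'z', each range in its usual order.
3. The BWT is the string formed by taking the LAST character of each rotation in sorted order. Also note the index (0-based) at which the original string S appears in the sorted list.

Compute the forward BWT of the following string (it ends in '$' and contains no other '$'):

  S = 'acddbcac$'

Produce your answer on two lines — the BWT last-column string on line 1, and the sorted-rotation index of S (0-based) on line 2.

Answer: cc$dabadc
2

Derivation:
All 9 rotations (rotation i = S[i:]+S[:i]):
  rot[0] = acddbcac$
  rot[1] = cddbcac$a
  rot[2] = ddbcac$ac
  rot[3] = dbcac$acd
  rot[4] = bcac$acdd
  rot[5] = cac$acddb
  rot[6] = ac$acddbc
  rot[7] = c$acddbca
  rot[8] = $acddbcac
Sorted (with $ < everything):
  sorted[0] = $acddbcac  (last char: 'c')
  sorted[1] = ac$acddbc  (last char: 'c')
  sorted[2] = acddbcac$  (last char: '$')
  sorted[3] = bcac$acdd  (last char: 'd')
  sorted[4] = c$acddbca  (last char: 'a')
  sorted[5] = cac$acddb  (last char: 'b')
  sorted[6] = cddbcac$a  (last char: 'a')
  sorted[7] = dbcac$acd  (last char: 'd')
  sorted[8] = ddbcac$ac  (last char: 'c')
Last column: cc$dabadc
Original string S is at sorted index 2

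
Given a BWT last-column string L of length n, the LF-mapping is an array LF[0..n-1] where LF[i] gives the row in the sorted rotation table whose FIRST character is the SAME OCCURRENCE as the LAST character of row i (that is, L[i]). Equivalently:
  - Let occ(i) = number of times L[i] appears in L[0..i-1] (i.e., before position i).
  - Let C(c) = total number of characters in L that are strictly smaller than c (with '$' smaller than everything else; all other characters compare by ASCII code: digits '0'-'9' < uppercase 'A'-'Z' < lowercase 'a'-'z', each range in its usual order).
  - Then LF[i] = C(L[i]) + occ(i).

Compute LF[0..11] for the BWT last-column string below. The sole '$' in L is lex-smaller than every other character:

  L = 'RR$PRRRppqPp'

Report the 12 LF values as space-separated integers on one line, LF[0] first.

Char counts: '$':1, 'P':2, 'R':5, 'p':3, 'q':1
C (first-col start): C('$')=0, C('P')=1, C('R')=3, C('p')=8, C('q')=11
L[0]='R': occ=0, LF[0]=C('R')+0=3+0=3
L[1]='R': occ=1, LF[1]=C('R')+1=3+1=4
L[2]='$': occ=0, LF[2]=C('$')+0=0+0=0
L[3]='P': occ=0, LF[3]=C('P')+0=1+0=1
L[4]='R': occ=2, LF[4]=C('R')+2=3+2=5
L[5]='R': occ=3, LF[5]=C('R')+3=3+3=6
L[6]='R': occ=4, LF[6]=C('R')+4=3+4=7
L[7]='p': occ=0, LF[7]=C('p')+0=8+0=8
L[8]='p': occ=1, LF[8]=C('p')+1=8+1=9
L[9]='q': occ=0, LF[9]=C('q')+0=11+0=11
L[10]='P': occ=1, LF[10]=C('P')+1=1+1=2
L[11]='p': occ=2, LF[11]=C('p')+2=8+2=10

Answer: 3 4 0 1 5 6 7 8 9 11 2 10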